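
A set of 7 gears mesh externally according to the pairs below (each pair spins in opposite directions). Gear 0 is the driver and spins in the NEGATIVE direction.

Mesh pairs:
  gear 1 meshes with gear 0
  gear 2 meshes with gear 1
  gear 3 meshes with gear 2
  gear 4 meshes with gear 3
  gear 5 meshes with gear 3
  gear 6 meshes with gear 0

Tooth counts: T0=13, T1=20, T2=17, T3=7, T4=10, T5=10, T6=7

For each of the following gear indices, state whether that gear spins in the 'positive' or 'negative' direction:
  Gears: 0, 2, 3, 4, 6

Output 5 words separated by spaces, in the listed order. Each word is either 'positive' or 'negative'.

Answer: negative negative positive negative positive

Derivation:
Gear 0 (driver): negative (depth 0)
  gear 1: meshes with gear 0 -> depth 1 -> positive (opposite of gear 0)
  gear 2: meshes with gear 1 -> depth 2 -> negative (opposite of gear 1)
  gear 3: meshes with gear 2 -> depth 3 -> positive (opposite of gear 2)
  gear 4: meshes with gear 3 -> depth 4 -> negative (opposite of gear 3)
  gear 5: meshes with gear 3 -> depth 4 -> negative (opposite of gear 3)
  gear 6: meshes with gear 0 -> depth 1 -> positive (opposite of gear 0)
Queried indices 0, 2, 3, 4, 6 -> negative, negative, positive, negative, positive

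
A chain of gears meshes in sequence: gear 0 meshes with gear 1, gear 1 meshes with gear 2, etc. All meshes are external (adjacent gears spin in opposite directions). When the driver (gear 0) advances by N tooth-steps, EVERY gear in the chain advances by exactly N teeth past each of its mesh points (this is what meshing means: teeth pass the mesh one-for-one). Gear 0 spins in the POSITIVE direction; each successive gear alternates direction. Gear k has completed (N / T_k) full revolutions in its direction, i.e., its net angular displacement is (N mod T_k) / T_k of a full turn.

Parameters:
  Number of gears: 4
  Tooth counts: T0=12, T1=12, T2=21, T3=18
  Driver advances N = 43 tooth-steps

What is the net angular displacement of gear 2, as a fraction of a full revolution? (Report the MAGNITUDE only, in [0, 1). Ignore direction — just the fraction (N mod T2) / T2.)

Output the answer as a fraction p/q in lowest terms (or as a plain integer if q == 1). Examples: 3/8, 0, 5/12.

Chain of 4 gears, tooth counts: [12, 12, 21, 18]
  gear 0: T0=12, direction=positive, advance = 43 mod 12 = 7 teeth = 7/12 turn
  gear 1: T1=12, direction=negative, advance = 43 mod 12 = 7 teeth = 7/12 turn
  gear 2: T2=21, direction=positive, advance = 43 mod 21 = 1 teeth = 1/21 turn
  gear 3: T3=18, direction=negative, advance = 43 mod 18 = 7 teeth = 7/18 turn
Gear 2: 43 mod 21 = 1
Fraction = 1 / 21 = 1/21 (gcd(1,21)=1) = 1/21

Answer: 1/21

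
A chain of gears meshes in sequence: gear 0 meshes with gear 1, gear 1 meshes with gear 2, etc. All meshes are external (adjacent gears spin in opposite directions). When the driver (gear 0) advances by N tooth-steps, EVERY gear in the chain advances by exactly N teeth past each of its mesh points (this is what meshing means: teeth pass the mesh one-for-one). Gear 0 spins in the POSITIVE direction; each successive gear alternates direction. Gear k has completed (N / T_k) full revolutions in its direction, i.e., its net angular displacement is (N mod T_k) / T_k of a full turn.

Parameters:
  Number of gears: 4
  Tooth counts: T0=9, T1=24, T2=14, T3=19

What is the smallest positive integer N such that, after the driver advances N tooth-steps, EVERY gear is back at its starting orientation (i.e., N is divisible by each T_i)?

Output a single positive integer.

Answer: 9576

Derivation:
Gear k returns to start when N is a multiple of T_k.
All gears at start simultaneously when N is a common multiple of [9, 24, 14, 19]; the smallest such N is lcm(9, 24, 14, 19).
Start: lcm = T0 = 9
Fold in T1=24: gcd(9, 24) = 3; lcm(9, 24) = 9 * 24 / 3 = 216 / 3 = 72
Fold in T2=14: gcd(72, 14) = 2; lcm(72, 14) = 72 * 14 / 2 = 1008 / 2 = 504
Fold in T3=19: gcd(504, 19) = 1; lcm(504, 19) = 504 * 19 / 1 = 9576 / 1 = 9576
Full cycle length = 9576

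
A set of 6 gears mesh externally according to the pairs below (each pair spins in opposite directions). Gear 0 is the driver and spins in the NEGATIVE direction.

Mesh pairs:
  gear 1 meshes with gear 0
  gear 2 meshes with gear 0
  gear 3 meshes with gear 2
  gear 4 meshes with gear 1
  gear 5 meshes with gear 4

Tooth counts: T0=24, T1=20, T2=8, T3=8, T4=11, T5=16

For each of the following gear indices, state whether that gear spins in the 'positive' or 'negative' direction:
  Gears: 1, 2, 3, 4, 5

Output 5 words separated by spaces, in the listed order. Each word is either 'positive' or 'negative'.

Gear 0 (driver): negative (depth 0)
  gear 1: meshes with gear 0 -> depth 1 -> positive (opposite of gear 0)
  gear 2: meshes with gear 0 -> depth 1 -> positive (opposite of gear 0)
  gear 3: meshes with gear 2 -> depth 2 -> negative (opposite of gear 2)
  gear 4: meshes with gear 1 -> depth 2 -> negative (opposite of gear 1)
  gear 5: meshes with gear 4 -> depth 3 -> positive (opposite of gear 4)
Queried indices 1, 2, 3, 4, 5 -> positive, positive, negative, negative, positive

Answer: positive positive negative negative positive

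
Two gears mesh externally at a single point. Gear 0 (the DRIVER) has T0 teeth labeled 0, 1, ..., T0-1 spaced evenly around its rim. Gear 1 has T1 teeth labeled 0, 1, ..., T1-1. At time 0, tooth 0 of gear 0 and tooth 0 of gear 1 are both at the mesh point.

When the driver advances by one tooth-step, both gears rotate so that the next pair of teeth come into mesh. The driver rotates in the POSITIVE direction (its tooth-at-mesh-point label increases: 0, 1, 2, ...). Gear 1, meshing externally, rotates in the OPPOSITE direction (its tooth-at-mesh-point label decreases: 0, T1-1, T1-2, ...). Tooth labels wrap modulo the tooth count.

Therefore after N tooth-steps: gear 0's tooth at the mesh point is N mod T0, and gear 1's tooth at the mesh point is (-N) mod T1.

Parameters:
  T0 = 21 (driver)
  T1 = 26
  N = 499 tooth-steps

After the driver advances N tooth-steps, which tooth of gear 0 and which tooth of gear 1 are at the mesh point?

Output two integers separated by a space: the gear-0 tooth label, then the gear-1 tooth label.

Answer: 16 21

Derivation:
Gear 0 (driver, T0=21): tooth at mesh = N mod T0
  499 = 23 * 21 + 16, so 499 mod 21 = 16
  gear 0 tooth = 16
Gear 1 (driven, T1=26): tooth at mesh = (-N) mod T1
  499 = 19 * 26 + 5, so 499 mod 26 = 5
  (-499) mod 26 = (-5) mod 26 = 26 - 5 = 21
Mesh after 499 steps: gear-0 tooth 16 meets gear-1 tooth 21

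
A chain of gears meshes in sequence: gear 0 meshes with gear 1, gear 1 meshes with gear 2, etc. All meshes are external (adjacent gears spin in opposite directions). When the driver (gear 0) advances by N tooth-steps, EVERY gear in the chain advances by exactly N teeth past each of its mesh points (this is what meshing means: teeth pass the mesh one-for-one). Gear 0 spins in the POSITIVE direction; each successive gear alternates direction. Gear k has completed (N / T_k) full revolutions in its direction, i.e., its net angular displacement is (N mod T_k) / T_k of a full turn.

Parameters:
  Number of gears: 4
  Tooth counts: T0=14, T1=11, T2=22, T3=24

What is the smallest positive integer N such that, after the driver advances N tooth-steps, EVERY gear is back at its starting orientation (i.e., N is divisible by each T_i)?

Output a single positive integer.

Answer: 1848

Derivation:
Gear k returns to start when N is a multiple of T_k.
All gears at start simultaneously when N is a common multiple of [14, 11, 22, 24]; the smallest such N is lcm(14, 11, 22, 24).
Start: lcm = T0 = 14
Fold in T1=11: gcd(14, 11) = 1; lcm(14, 11) = 14 * 11 / 1 = 154 / 1 = 154
Fold in T2=22: gcd(154, 22) = 22; lcm(154, 22) = 154 * 22 / 22 = 3388 / 22 = 154
Fold in T3=24: gcd(154, 24) = 2; lcm(154, 24) = 154 * 24 / 2 = 3696 / 2 = 1848
Full cycle length = 1848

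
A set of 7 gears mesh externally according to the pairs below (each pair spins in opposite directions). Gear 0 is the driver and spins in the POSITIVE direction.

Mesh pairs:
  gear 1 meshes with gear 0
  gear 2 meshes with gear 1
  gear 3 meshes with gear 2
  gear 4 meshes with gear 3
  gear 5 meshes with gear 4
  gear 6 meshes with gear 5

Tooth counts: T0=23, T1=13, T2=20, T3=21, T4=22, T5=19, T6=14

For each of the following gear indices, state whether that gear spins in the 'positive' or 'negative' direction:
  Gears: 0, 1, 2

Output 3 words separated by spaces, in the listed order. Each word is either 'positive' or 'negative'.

Answer: positive negative positive

Derivation:
Gear 0 (driver): positive (depth 0)
  gear 1: meshes with gear 0 -> depth 1 -> negative (opposite of gear 0)
  gear 2: meshes with gear 1 -> depth 2 -> positive (opposite of gear 1)
  gear 3: meshes with gear 2 -> depth 3 -> negative (opposite of gear 2)
  gear 4: meshes with gear 3 -> depth 4 -> positive (opposite of gear 3)
  gear 5: meshes with gear 4 -> depth 5 -> negative (opposite of gear 4)
  gear 6: meshes with gear 5 -> depth 6 -> positive (opposite of gear 5)
Queried indices 0, 1, 2 -> positive, negative, positive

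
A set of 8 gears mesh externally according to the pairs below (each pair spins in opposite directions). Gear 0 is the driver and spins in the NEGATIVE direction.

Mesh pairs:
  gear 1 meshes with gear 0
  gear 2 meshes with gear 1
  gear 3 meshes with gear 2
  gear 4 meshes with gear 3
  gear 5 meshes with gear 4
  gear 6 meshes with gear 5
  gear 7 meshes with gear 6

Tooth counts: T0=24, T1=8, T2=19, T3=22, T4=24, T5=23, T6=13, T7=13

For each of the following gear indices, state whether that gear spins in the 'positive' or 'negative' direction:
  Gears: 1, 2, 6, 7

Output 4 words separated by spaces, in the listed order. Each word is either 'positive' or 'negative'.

Gear 0 (driver): negative (depth 0)
  gear 1: meshes with gear 0 -> depth 1 -> positive (opposite of gear 0)
  gear 2: meshes with gear 1 -> depth 2 -> negative (opposite of gear 1)
  gear 3: meshes with gear 2 -> depth 3 -> positive (opposite of gear 2)
  gear 4: meshes with gear 3 -> depth 4 -> negative (opposite of gear 3)
  gear 5: meshes with gear 4 -> depth 5 -> positive (opposite of gear 4)
  gear 6: meshes with gear 5 -> depth 6 -> negative (opposite of gear 5)
  gear 7: meshes with gear 6 -> depth 7 -> positive (opposite of gear 6)
Queried indices 1, 2, 6, 7 -> positive, negative, negative, positive

Answer: positive negative negative positive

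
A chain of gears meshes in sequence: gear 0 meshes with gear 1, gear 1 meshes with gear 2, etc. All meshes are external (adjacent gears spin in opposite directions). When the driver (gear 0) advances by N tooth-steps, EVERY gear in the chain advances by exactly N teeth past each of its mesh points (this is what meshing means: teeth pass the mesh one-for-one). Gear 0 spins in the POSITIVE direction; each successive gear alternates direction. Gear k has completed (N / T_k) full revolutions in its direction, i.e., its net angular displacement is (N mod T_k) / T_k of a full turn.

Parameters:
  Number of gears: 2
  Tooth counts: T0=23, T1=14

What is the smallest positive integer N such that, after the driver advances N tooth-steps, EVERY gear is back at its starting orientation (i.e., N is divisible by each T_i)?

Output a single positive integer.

Gear k returns to start when N is a multiple of T_k.
All gears at start simultaneously when N is a common multiple of [23, 14]; the smallest such N is lcm(23, 14).
Start: lcm = T0 = 23
Fold in T1=14: gcd(23, 14) = 1; lcm(23, 14) = 23 * 14 / 1 = 322 / 1 = 322
Full cycle length = 322

Answer: 322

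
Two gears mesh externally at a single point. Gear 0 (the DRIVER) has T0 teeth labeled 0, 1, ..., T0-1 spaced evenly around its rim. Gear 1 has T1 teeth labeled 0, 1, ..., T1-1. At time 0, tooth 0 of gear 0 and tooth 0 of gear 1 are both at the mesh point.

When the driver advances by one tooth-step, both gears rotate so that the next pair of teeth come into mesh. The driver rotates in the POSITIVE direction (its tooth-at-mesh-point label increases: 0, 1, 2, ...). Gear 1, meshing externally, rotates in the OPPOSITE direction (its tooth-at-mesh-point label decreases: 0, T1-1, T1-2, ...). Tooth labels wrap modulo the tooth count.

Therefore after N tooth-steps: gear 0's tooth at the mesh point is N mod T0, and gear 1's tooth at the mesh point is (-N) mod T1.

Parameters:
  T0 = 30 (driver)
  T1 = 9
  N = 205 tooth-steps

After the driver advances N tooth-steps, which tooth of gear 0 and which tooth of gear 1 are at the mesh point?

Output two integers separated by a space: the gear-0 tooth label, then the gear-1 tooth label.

Answer: 25 2

Derivation:
Gear 0 (driver, T0=30): tooth at mesh = N mod T0
  205 = 6 * 30 + 25, so 205 mod 30 = 25
  gear 0 tooth = 25
Gear 1 (driven, T1=9): tooth at mesh = (-N) mod T1
  205 = 22 * 9 + 7, so 205 mod 9 = 7
  (-205) mod 9 = (-7) mod 9 = 9 - 7 = 2
Mesh after 205 steps: gear-0 tooth 25 meets gear-1 tooth 2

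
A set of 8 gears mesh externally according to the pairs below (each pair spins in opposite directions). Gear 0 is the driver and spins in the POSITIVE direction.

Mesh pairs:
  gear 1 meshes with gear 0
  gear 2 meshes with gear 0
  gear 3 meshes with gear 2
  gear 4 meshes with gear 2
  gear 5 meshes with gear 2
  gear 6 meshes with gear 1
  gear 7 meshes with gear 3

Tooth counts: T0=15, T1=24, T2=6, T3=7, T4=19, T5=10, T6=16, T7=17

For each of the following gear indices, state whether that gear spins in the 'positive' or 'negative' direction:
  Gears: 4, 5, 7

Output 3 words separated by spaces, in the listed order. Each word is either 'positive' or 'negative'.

Gear 0 (driver): positive (depth 0)
  gear 1: meshes with gear 0 -> depth 1 -> negative (opposite of gear 0)
  gear 2: meshes with gear 0 -> depth 1 -> negative (opposite of gear 0)
  gear 3: meshes with gear 2 -> depth 2 -> positive (opposite of gear 2)
  gear 4: meshes with gear 2 -> depth 2 -> positive (opposite of gear 2)
  gear 5: meshes with gear 2 -> depth 2 -> positive (opposite of gear 2)
  gear 6: meshes with gear 1 -> depth 2 -> positive (opposite of gear 1)
  gear 7: meshes with gear 3 -> depth 3 -> negative (opposite of gear 3)
Queried indices 4, 5, 7 -> positive, positive, negative

Answer: positive positive negative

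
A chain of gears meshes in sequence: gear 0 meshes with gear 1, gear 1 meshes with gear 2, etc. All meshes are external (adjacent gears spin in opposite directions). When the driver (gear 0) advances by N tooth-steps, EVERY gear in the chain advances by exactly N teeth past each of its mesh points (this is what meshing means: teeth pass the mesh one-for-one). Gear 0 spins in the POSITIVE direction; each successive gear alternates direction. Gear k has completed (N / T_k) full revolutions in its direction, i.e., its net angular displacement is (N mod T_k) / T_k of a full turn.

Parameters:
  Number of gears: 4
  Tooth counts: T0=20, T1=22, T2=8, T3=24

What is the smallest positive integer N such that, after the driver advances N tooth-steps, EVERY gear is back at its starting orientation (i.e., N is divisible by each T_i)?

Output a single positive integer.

Answer: 1320

Derivation:
Gear k returns to start when N is a multiple of T_k.
All gears at start simultaneously when N is a common multiple of [20, 22, 8, 24]; the smallest such N is lcm(20, 22, 8, 24).
Start: lcm = T0 = 20
Fold in T1=22: gcd(20, 22) = 2; lcm(20, 22) = 20 * 22 / 2 = 440 / 2 = 220
Fold in T2=8: gcd(220, 8) = 4; lcm(220, 8) = 220 * 8 / 4 = 1760 / 4 = 440
Fold in T3=24: gcd(440, 24) = 8; lcm(440, 24) = 440 * 24 / 8 = 10560 / 8 = 1320
Full cycle length = 1320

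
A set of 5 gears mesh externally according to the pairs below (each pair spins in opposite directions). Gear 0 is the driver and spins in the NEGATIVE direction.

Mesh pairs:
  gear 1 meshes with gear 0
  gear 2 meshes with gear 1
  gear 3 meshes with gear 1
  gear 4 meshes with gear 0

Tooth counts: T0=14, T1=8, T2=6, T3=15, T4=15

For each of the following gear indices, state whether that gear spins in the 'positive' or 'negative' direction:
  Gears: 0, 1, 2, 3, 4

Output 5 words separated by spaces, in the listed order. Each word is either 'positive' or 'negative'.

Gear 0 (driver): negative (depth 0)
  gear 1: meshes with gear 0 -> depth 1 -> positive (opposite of gear 0)
  gear 2: meshes with gear 1 -> depth 2 -> negative (opposite of gear 1)
  gear 3: meshes with gear 1 -> depth 2 -> negative (opposite of gear 1)
  gear 4: meshes with gear 0 -> depth 1 -> positive (opposite of gear 0)
Queried indices 0, 1, 2, 3, 4 -> negative, positive, negative, negative, positive

Answer: negative positive negative negative positive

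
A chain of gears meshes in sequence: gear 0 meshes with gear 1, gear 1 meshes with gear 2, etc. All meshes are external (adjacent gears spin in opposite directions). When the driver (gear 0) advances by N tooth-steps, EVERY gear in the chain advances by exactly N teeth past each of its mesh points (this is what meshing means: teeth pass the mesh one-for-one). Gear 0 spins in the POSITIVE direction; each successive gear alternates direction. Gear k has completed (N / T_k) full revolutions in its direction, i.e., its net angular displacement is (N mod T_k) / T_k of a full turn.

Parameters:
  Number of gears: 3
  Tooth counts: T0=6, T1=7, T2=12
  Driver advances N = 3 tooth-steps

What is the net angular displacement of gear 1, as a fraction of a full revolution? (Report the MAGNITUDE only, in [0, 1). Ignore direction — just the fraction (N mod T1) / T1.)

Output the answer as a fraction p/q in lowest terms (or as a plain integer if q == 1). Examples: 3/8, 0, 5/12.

Chain of 3 gears, tooth counts: [6, 7, 12]
  gear 0: T0=6, direction=positive, advance = 3 mod 6 = 3 teeth = 3/6 turn
  gear 1: T1=7, direction=negative, advance = 3 mod 7 = 3 teeth = 3/7 turn
  gear 2: T2=12, direction=positive, advance = 3 mod 12 = 3 teeth = 3/12 turn
Gear 1: 3 mod 7 = 3
Fraction = 3 / 7 = 3/7 (gcd(3,7)=1) = 3/7

Answer: 3/7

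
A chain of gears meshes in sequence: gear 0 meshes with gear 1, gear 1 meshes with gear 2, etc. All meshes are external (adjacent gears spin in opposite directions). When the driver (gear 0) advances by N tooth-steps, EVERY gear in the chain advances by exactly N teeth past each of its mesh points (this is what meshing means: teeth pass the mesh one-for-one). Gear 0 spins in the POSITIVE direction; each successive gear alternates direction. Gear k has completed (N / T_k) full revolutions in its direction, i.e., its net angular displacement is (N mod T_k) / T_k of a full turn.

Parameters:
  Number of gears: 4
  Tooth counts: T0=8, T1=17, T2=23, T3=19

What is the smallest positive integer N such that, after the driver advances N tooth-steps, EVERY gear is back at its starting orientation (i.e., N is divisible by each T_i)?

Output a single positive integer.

Answer: 59432

Derivation:
Gear k returns to start when N is a multiple of T_k.
All gears at start simultaneously when N is a common multiple of [8, 17, 23, 19]; the smallest such N is lcm(8, 17, 23, 19).
Start: lcm = T0 = 8
Fold in T1=17: gcd(8, 17) = 1; lcm(8, 17) = 8 * 17 / 1 = 136 / 1 = 136
Fold in T2=23: gcd(136, 23) = 1; lcm(136, 23) = 136 * 23 / 1 = 3128 / 1 = 3128
Fold in T3=19: gcd(3128, 19) = 1; lcm(3128, 19) = 3128 * 19 / 1 = 59432 / 1 = 59432
Full cycle length = 59432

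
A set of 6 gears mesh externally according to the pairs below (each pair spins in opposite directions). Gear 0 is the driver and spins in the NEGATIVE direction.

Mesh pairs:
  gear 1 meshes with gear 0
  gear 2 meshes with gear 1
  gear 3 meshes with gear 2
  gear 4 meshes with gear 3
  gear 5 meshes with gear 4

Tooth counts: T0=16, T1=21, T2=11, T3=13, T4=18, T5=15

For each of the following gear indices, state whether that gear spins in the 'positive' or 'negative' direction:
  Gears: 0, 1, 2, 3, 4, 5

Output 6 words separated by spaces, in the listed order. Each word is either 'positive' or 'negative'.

Answer: negative positive negative positive negative positive

Derivation:
Gear 0 (driver): negative (depth 0)
  gear 1: meshes with gear 0 -> depth 1 -> positive (opposite of gear 0)
  gear 2: meshes with gear 1 -> depth 2 -> negative (opposite of gear 1)
  gear 3: meshes with gear 2 -> depth 3 -> positive (opposite of gear 2)
  gear 4: meshes with gear 3 -> depth 4 -> negative (opposite of gear 3)
  gear 5: meshes with gear 4 -> depth 5 -> positive (opposite of gear 4)
Queried indices 0, 1, 2, 3, 4, 5 -> negative, positive, negative, positive, negative, positive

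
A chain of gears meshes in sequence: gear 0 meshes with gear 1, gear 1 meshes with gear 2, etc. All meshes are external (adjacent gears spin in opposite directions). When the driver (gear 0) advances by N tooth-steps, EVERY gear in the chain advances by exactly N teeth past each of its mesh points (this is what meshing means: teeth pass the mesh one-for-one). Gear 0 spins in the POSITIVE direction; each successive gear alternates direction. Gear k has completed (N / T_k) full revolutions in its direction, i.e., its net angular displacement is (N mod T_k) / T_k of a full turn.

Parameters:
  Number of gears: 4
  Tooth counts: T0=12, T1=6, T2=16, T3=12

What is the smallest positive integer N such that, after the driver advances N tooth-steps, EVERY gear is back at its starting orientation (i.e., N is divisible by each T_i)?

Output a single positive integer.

Answer: 48

Derivation:
Gear k returns to start when N is a multiple of T_k.
All gears at start simultaneously when N is a common multiple of [12, 6, 16, 12]; the smallest such N is lcm(12, 6, 16, 12).
Start: lcm = T0 = 12
Fold in T1=6: gcd(12, 6) = 6; lcm(12, 6) = 12 * 6 / 6 = 72 / 6 = 12
Fold in T2=16: gcd(12, 16) = 4; lcm(12, 16) = 12 * 16 / 4 = 192 / 4 = 48
Fold in T3=12: gcd(48, 12) = 12; lcm(48, 12) = 48 * 12 / 12 = 576 / 12 = 48
Full cycle length = 48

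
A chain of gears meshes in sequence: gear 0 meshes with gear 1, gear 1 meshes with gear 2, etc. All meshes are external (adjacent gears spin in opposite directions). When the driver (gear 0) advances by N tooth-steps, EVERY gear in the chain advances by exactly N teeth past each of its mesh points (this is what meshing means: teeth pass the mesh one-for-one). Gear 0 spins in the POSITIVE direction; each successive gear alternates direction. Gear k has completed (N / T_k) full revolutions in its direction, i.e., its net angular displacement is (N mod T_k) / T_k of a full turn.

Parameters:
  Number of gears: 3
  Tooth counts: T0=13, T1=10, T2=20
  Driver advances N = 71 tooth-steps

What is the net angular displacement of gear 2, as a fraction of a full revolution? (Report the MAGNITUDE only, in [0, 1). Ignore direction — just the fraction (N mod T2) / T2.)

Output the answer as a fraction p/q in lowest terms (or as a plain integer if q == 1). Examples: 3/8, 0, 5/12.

Answer: 11/20

Derivation:
Chain of 3 gears, tooth counts: [13, 10, 20]
  gear 0: T0=13, direction=positive, advance = 71 mod 13 = 6 teeth = 6/13 turn
  gear 1: T1=10, direction=negative, advance = 71 mod 10 = 1 teeth = 1/10 turn
  gear 2: T2=20, direction=positive, advance = 71 mod 20 = 11 teeth = 11/20 turn
Gear 2: 71 mod 20 = 11
Fraction = 11 / 20 = 11/20 (gcd(11,20)=1) = 11/20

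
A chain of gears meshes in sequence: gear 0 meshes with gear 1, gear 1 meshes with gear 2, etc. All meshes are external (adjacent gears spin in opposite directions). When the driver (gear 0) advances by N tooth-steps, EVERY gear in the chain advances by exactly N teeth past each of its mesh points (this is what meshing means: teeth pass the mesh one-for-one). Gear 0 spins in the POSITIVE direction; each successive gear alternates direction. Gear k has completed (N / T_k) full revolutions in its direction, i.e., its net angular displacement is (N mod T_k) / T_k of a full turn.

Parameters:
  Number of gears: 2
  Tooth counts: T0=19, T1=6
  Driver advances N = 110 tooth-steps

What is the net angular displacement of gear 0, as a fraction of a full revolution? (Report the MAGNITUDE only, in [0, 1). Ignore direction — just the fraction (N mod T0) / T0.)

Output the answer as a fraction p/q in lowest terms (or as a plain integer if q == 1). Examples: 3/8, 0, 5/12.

Chain of 2 gears, tooth counts: [19, 6]
  gear 0: T0=19, direction=positive, advance = 110 mod 19 = 15 teeth = 15/19 turn
  gear 1: T1=6, direction=negative, advance = 110 mod 6 = 2 teeth = 2/6 turn
Gear 0: 110 mod 19 = 15
Fraction = 15 / 19 = 15/19 (gcd(15,19)=1) = 15/19

Answer: 15/19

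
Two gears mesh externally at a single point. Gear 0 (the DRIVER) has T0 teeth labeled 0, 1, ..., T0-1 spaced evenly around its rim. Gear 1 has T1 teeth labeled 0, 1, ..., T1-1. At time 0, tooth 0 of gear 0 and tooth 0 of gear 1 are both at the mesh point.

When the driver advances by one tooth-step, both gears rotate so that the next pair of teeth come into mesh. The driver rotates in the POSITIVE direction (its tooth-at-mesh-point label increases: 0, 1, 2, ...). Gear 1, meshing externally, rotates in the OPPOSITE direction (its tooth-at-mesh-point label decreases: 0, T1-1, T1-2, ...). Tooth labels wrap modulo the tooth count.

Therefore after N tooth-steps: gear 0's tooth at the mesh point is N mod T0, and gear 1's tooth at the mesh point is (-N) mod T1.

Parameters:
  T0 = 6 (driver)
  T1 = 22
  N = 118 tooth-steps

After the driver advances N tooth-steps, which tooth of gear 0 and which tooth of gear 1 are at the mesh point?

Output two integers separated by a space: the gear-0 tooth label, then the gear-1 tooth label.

Gear 0 (driver, T0=6): tooth at mesh = N mod T0
  118 = 19 * 6 + 4, so 118 mod 6 = 4
  gear 0 tooth = 4
Gear 1 (driven, T1=22): tooth at mesh = (-N) mod T1
  118 = 5 * 22 + 8, so 118 mod 22 = 8
  (-118) mod 22 = (-8) mod 22 = 22 - 8 = 14
Mesh after 118 steps: gear-0 tooth 4 meets gear-1 tooth 14

Answer: 4 14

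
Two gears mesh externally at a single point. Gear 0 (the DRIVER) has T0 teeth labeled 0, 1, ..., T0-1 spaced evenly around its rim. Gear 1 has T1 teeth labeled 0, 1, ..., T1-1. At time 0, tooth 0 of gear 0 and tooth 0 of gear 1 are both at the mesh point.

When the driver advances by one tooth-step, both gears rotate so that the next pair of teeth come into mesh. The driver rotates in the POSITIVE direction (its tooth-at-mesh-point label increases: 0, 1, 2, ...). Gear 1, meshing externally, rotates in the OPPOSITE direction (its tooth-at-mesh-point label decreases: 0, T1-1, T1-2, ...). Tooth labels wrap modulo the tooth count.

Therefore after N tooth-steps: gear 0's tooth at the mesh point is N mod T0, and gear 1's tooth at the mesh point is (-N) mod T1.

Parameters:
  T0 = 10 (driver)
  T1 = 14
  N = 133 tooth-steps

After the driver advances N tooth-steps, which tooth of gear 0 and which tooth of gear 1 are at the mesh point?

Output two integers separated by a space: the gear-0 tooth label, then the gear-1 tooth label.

Gear 0 (driver, T0=10): tooth at mesh = N mod T0
  133 = 13 * 10 + 3, so 133 mod 10 = 3
  gear 0 tooth = 3
Gear 1 (driven, T1=14): tooth at mesh = (-N) mod T1
  133 = 9 * 14 + 7, so 133 mod 14 = 7
  (-133) mod 14 = (-7) mod 14 = 14 - 7 = 7
Mesh after 133 steps: gear-0 tooth 3 meets gear-1 tooth 7

Answer: 3 7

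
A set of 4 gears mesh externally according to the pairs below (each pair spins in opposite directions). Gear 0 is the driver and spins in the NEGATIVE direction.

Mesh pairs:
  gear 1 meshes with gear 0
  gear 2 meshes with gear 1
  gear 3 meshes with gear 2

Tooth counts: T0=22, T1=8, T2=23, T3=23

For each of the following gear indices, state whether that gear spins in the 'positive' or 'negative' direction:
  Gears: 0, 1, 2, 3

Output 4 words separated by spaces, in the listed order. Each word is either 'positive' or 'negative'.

Gear 0 (driver): negative (depth 0)
  gear 1: meshes with gear 0 -> depth 1 -> positive (opposite of gear 0)
  gear 2: meshes with gear 1 -> depth 2 -> negative (opposite of gear 1)
  gear 3: meshes with gear 2 -> depth 3 -> positive (opposite of gear 2)
Queried indices 0, 1, 2, 3 -> negative, positive, negative, positive

Answer: negative positive negative positive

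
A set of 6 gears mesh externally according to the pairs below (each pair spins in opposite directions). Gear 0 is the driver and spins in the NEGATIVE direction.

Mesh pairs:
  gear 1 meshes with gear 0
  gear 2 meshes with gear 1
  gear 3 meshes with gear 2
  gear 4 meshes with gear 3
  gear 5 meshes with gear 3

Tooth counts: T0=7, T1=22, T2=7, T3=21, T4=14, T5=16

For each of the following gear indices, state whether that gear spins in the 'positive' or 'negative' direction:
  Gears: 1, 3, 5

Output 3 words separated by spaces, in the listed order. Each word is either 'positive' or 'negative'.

Answer: positive positive negative

Derivation:
Gear 0 (driver): negative (depth 0)
  gear 1: meshes with gear 0 -> depth 1 -> positive (opposite of gear 0)
  gear 2: meshes with gear 1 -> depth 2 -> negative (opposite of gear 1)
  gear 3: meshes with gear 2 -> depth 3 -> positive (opposite of gear 2)
  gear 4: meshes with gear 3 -> depth 4 -> negative (opposite of gear 3)
  gear 5: meshes with gear 3 -> depth 4 -> negative (opposite of gear 3)
Queried indices 1, 3, 5 -> positive, positive, negative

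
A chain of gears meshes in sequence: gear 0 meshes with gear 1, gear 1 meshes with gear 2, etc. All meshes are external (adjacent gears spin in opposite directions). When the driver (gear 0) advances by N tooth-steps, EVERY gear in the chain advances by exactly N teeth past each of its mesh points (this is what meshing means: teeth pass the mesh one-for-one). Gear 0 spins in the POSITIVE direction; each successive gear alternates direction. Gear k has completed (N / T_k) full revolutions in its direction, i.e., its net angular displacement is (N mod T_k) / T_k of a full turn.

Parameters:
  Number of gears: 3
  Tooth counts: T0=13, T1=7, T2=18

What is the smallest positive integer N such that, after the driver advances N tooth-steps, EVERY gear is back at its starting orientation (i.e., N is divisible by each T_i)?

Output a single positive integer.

Answer: 1638

Derivation:
Gear k returns to start when N is a multiple of T_k.
All gears at start simultaneously when N is a common multiple of [13, 7, 18]; the smallest such N is lcm(13, 7, 18).
Start: lcm = T0 = 13
Fold in T1=7: gcd(13, 7) = 1; lcm(13, 7) = 13 * 7 / 1 = 91 / 1 = 91
Fold in T2=18: gcd(91, 18) = 1; lcm(91, 18) = 91 * 18 / 1 = 1638 / 1 = 1638
Full cycle length = 1638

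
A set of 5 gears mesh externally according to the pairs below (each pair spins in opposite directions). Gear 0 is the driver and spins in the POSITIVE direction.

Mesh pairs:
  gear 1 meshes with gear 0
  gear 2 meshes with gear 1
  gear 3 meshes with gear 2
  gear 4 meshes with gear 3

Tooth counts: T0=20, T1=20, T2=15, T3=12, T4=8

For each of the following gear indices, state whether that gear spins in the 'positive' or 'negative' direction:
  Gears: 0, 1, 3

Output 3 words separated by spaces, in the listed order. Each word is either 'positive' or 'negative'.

Answer: positive negative negative

Derivation:
Gear 0 (driver): positive (depth 0)
  gear 1: meshes with gear 0 -> depth 1 -> negative (opposite of gear 0)
  gear 2: meshes with gear 1 -> depth 2 -> positive (opposite of gear 1)
  gear 3: meshes with gear 2 -> depth 3 -> negative (opposite of gear 2)
  gear 4: meshes with gear 3 -> depth 4 -> positive (opposite of gear 3)
Queried indices 0, 1, 3 -> positive, negative, negative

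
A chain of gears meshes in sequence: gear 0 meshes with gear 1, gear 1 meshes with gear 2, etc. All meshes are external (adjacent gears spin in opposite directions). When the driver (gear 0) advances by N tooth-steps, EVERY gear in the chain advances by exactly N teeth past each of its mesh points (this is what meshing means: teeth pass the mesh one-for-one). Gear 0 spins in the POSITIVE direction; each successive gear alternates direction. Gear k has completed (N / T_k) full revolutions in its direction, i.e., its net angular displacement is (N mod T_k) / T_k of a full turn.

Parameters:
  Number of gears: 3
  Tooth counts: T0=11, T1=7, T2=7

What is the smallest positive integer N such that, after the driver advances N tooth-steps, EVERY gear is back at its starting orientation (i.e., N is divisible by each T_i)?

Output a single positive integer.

Answer: 77

Derivation:
Gear k returns to start when N is a multiple of T_k.
All gears at start simultaneously when N is a common multiple of [11, 7, 7]; the smallest such N is lcm(11, 7, 7).
Start: lcm = T0 = 11
Fold in T1=7: gcd(11, 7) = 1; lcm(11, 7) = 11 * 7 / 1 = 77 / 1 = 77
Fold in T2=7: gcd(77, 7) = 7; lcm(77, 7) = 77 * 7 / 7 = 539 / 7 = 77
Full cycle length = 77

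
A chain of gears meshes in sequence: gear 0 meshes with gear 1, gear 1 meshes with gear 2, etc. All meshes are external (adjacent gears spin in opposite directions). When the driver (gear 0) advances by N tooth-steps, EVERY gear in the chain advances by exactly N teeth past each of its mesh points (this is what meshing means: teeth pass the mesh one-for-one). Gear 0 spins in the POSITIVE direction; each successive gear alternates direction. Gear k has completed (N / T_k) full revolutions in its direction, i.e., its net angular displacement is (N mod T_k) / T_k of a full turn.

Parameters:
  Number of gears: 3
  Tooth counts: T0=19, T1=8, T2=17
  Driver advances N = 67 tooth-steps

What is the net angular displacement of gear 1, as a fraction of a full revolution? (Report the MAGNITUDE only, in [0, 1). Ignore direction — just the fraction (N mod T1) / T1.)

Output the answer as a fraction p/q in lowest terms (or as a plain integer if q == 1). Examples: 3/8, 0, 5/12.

Answer: 3/8

Derivation:
Chain of 3 gears, tooth counts: [19, 8, 17]
  gear 0: T0=19, direction=positive, advance = 67 mod 19 = 10 teeth = 10/19 turn
  gear 1: T1=8, direction=negative, advance = 67 mod 8 = 3 teeth = 3/8 turn
  gear 2: T2=17, direction=positive, advance = 67 mod 17 = 16 teeth = 16/17 turn
Gear 1: 67 mod 8 = 3
Fraction = 3 / 8 = 3/8 (gcd(3,8)=1) = 3/8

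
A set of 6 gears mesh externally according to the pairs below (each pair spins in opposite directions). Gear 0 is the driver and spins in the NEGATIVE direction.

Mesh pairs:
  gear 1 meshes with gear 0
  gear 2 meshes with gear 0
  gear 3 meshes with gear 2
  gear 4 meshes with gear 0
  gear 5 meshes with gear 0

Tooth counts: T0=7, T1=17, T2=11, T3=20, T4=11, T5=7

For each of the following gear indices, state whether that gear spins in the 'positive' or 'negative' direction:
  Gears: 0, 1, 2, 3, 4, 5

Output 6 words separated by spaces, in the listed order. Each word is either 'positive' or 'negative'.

Gear 0 (driver): negative (depth 0)
  gear 1: meshes with gear 0 -> depth 1 -> positive (opposite of gear 0)
  gear 2: meshes with gear 0 -> depth 1 -> positive (opposite of gear 0)
  gear 3: meshes with gear 2 -> depth 2 -> negative (opposite of gear 2)
  gear 4: meshes with gear 0 -> depth 1 -> positive (opposite of gear 0)
  gear 5: meshes with gear 0 -> depth 1 -> positive (opposite of gear 0)
Queried indices 0, 1, 2, 3, 4, 5 -> negative, positive, positive, negative, positive, positive

Answer: negative positive positive negative positive positive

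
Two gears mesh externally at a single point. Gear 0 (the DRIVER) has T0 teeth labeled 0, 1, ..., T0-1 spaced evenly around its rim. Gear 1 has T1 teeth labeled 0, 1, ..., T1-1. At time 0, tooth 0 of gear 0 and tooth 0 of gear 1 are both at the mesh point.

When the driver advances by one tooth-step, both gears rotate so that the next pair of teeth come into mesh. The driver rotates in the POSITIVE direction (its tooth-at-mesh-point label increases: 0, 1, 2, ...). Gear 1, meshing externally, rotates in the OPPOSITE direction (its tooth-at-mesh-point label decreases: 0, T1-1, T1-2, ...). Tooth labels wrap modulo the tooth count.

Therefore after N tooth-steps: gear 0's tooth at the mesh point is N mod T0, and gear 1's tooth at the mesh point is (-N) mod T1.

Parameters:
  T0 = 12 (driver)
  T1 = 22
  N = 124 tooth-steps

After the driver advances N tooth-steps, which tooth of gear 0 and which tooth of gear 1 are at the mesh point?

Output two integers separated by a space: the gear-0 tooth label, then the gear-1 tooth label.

Gear 0 (driver, T0=12): tooth at mesh = N mod T0
  124 = 10 * 12 + 4, so 124 mod 12 = 4
  gear 0 tooth = 4
Gear 1 (driven, T1=22): tooth at mesh = (-N) mod T1
  124 = 5 * 22 + 14, so 124 mod 22 = 14
  (-124) mod 22 = (-14) mod 22 = 22 - 14 = 8
Mesh after 124 steps: gear-0 tooth 4 meets gear-1 tooth 8

Answer: 4 8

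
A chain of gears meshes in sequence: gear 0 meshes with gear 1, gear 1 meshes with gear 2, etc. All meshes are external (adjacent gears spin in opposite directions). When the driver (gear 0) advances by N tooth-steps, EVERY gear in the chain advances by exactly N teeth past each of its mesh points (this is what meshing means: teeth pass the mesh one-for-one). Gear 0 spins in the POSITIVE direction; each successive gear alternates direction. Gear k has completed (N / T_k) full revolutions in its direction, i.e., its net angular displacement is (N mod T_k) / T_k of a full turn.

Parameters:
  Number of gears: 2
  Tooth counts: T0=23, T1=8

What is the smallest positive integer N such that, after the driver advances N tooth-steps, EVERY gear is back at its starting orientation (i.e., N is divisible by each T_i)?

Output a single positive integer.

Gear k returns to start when N is a multiple of T_k.
All gears at start simultaneously when N is a common multiple of [23, 8]; the smallest such N is lcm(23, 8).
Start: lcm = T0 = 23
Fold in T1=8: gcd(23, 8) = 1; lcm(23, 8) = 23 * 8 / 1 = 184 / 1 = 184
Full cycle length = 184

Answer: 184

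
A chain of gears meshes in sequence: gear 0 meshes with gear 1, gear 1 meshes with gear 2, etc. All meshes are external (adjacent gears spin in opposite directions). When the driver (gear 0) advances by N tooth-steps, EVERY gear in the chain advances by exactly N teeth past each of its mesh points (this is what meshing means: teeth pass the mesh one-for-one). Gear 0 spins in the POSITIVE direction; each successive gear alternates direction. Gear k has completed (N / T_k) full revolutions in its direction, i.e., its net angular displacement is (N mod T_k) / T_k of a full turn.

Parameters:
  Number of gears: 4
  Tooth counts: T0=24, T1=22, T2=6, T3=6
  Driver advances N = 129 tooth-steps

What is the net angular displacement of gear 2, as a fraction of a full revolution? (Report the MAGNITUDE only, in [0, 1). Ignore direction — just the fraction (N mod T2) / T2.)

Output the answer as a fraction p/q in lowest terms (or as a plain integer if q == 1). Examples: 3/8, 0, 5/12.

Answer: 1/2

Derivation:
Chain of 4 gears, tooth counts: [24, 22, 6, 6]
  gear 0: T0=24, direction=positive, advance = 129 mod 24 = 9 teeth = 9/24 turn
  gear 1: T1=22, direction=negative, advance = 129 mod 22 = 19 teeth = 19/22 turn
  gear 2: T2=6, direction=positive, advance = 129 mod 6 = 3 teeth = 3/6 turn
  gear 3: T3=6, direction=negative, advance = 129 mod 6 = 3 teeth = 3/6 turn
Gear 2: 129 mod 6 = 3
Fraction = 3 / 6 = 1/2 (gcd(3,6)=3) = 1/2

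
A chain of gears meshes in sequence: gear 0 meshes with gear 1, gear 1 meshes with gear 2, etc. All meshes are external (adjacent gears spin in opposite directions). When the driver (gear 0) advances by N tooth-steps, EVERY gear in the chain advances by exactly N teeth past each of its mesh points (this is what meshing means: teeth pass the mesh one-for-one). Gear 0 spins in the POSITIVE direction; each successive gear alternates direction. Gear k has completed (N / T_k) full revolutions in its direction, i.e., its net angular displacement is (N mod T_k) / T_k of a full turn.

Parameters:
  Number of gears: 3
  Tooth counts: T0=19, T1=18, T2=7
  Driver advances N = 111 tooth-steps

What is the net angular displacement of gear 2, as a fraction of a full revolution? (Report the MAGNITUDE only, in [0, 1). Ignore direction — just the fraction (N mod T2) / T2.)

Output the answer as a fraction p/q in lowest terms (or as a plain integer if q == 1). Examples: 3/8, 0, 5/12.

Chain of 3 gears, tooth counts: [19, 18, 7]
  gear 0: T0=19, direction=positive, advance = 111 mod 19 = 16 teeth = 16/19 turn
  gear 1: T1=18, direction=negative, advance = 111 mod 18 = 3 teeth = 3/18 turn
  gear 2: T2=7, direction=positive, advance = 111 mod 7 = 6 teeth = 6/7 turn
Gear 2: 111 mod 7 = 6
Fraction = 6 / 7 = 6/7 (gcd(6,7)=1) = 6/7

Answer: 6/7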